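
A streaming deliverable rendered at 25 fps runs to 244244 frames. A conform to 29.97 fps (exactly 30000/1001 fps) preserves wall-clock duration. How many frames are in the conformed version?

292800 frames

Target frames = source frames × (target rate / source rate) = 244244 × (30000/1001)/(25) = 244244 × 1200/1001 = 292800.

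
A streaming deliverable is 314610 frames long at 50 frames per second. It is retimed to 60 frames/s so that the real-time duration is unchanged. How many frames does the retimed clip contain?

377532 frames

Target frames = source frames × (target rate / source rate) = 314610 × (60)/(50) = 314610 × 6/5 = 377532.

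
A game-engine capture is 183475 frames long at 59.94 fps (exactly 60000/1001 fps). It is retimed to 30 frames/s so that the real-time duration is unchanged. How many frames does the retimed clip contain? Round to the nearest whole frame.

Frames at target rate = 183475 × (30) / (60000/1001) = 7346339/80 ≈ 91829.238.
Nearest whole frame: 91829.

91829 frames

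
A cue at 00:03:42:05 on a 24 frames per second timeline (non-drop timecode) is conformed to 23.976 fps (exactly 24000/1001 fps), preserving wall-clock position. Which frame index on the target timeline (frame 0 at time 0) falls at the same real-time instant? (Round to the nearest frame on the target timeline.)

frame 5328

Source frame index: (0×3600 + 3×60 + 42) × 24 + 5 = 5333.
Real time: 5333 / (24) = 5333/24 s.
Target frame: (5333/24) × (24000/1001) = 5333000/1001 ≈ 5327.672 → 5328.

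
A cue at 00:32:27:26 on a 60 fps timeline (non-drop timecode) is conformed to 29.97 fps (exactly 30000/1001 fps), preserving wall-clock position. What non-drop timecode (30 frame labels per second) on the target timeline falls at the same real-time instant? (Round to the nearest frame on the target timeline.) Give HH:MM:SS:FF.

00:32:25:15

Source frame index: (0×3600 + 32×60 + 27) × 60 + 26 = 116846.
Real time: 116846 / (60) = 58423/30 s.
Target frame: (58423/30) × (30000/1001) = 58423000/1001 ≈ 58364.635 → 58365.
At 30 labels/s: frame 58365 → 00:32:25:15.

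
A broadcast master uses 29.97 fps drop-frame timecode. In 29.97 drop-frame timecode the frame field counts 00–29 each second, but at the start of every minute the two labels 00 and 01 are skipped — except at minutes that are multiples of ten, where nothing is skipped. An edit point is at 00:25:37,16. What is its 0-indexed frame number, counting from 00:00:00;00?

46080

As if non-drop at 30 labels/s: (0 × 3600 + 25 × 60 + 37) × 30 + 16 = 46126.
Minute boundaries passed: 25; those not divisible by 10: 25 − 2 = 23; dropped labels = 2 × 23 = 46.
Actual frame index = 46126 − 46 = 46080.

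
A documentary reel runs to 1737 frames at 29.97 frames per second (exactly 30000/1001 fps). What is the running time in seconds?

Running time = 1737 / (30000/1001) = 57.9579 s.

57.9579 seconds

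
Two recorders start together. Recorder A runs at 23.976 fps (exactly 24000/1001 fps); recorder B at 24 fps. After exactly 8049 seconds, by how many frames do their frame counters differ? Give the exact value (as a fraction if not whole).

193176/1001 frames

A emits 24000/1001 × 8049 = 193176000/1001 frames; B emits 24 × 8049 = 193176.
Difference = 193176/1001 frames (≈ 192.9830); B is ahead of A.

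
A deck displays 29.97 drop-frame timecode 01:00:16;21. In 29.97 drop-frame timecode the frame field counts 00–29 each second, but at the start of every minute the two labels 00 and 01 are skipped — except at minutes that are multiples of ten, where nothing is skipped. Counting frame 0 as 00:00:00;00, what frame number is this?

As if non-drop at 30 labels/s: (1 × 3600 + 0 × 60 + 16) × 30 + 21 = 108501.
Minute boundaries passed: 60; those not divisible by 10: 60 − 6 = 54; dropped labels = 2 × 54 = 108.
Actual frame index = 108501 − 108 = 108393.

108393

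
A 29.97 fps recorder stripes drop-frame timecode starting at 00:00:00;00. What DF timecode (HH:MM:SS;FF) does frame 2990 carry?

00:01:39;22

Each 10-minute DF block holds 10 × 60 × 30 − 9 × 2 = 17982 frames. 2990 ÷ 17982 → 0 full blocks, remainder 2990.
Within the partial block the first minute is 1800 frames and each further minute 1798, so 1 further minute boundary passed. Total skipped labels = 18 × 0 + 2 × 1 = 2.
Non-drop label index = 2990 + 2 = 2992; at 30 labels/s that is 00:01:39:22, i.e. DF 00:01:39;22.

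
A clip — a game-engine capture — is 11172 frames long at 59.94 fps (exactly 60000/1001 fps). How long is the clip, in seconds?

Running time = 11172 / (60000/1001) = 186.3862 s.

186.3862 seconds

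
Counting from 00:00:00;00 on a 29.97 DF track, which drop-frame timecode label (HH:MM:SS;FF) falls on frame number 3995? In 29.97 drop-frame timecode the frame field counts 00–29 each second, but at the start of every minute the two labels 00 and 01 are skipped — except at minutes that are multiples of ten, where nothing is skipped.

Ten DF minutes hold 17982 frames, so frame 3995 lies in block 0 (frames 0–17981) with 3995 frames into that block.
The block's first minute is 1800 frames and the rest 1798 each; 3995 frames reaches minute 2, so 0 × 18 + 2 × 2 = 4 labels have been skipped so far.
Adding those back, label number 3995 + 4 = 3999 at 30 labels/s is 133 s + 9 f = 0 h 2 min 13 s frame 9, i.e. 00:02:13;09.

00:02:13;09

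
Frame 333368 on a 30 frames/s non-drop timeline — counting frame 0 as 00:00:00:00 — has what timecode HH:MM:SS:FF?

333368 ÷ 30 = 11112 full seconds, remainder 8 frames.
11112 s = 3 h 5 min 12 s.
Timecode: 03:05:12:08.

03:05:12:08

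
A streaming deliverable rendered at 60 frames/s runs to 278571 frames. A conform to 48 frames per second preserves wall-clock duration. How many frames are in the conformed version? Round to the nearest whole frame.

222857 frames

Frames at target rate = 278571 × (48) / (60) = 1114284/5 ≈ 222856.800.
Nearest whole frame: 222857.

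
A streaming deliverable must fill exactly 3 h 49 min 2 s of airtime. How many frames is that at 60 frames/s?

824520 frames

3 h 49 min 2 s = 13742 s.
Frames = 13742 × 60 = 824520.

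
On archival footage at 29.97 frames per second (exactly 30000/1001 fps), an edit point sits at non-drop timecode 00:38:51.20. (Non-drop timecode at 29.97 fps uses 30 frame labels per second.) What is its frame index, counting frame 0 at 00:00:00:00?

69950

Total seconds to the label: (0 × 3600 + 38 × 60 + 51) = 2331.
Frame index = 2331 × 30 + 20 = 69950.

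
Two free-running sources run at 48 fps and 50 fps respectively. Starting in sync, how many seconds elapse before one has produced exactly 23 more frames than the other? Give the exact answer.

11.5 seconds

The gap grows by |50 − 48| = 2 frames per second.
Time for a 23-frame gap: 23 ÷ (2) = 11.5 s.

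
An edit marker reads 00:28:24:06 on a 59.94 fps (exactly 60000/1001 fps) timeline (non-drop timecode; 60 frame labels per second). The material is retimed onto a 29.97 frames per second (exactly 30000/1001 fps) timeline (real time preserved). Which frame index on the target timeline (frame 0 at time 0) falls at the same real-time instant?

Source frame index: (0×3600 + 28×60 + 24) × 60 + 6 = 102246.
Real time: 102246 / (60000/1001) = 17058041/10000 s.
Target frame: (17058041/10000) × (30000/1001) = 51123.

frame 51123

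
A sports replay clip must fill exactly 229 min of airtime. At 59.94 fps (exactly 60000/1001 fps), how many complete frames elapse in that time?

229 min = 13740 s.
Frames = 13740 × 60000/1001 = 824400000/1001 ≈ 823576.4236.
Complete frames: 823576.

823576 frames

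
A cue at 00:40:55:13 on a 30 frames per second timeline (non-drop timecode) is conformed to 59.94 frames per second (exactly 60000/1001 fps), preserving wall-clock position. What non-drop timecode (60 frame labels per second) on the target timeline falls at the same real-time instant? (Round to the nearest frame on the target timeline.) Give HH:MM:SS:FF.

00:40:52:59

Source frame index: (0×3600 + 40×60 + 55) × 30 + 13 = 73663.
Real time: 73663 / (30) = 73663/30 s.
Target frame: (73663/30) × (60000/1001) = 147326000/1001 ≈ 147178.821 → 147179.
At 60 labels/s: frame 147179 → 00:40:52:59.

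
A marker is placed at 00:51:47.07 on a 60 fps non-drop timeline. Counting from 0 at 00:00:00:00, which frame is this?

186427

Total seconds to the label: (0 × 3600 + 51 × 60 + 47) = 3107.
Frame index = 3107 × 60 + 7 = 186427.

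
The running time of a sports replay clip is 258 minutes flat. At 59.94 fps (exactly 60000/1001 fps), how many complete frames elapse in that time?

258 min = 15480 s.
Frames = 15480 × 60000/1001 = 928800000/1001 ≈ 927872.1279.
Complete frames: 927872.

927872 frames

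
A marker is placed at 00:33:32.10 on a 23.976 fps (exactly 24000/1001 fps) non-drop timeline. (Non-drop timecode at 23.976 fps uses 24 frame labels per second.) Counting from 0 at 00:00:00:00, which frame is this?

48298

Total seconds to the label: (0 × 3600 + 33 × 60 + 32) = 2012.
Frame index = 2012 × 24 + 10 = 48298.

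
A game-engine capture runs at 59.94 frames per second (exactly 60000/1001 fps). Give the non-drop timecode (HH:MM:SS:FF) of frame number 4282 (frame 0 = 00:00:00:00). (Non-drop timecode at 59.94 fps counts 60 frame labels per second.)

00:01:11:22

4282 ÷ 60 = 71 full seconds, remainder 22 frames.
71 s = 0 h 1 min 11 s.
Timecode: 00:01:11:22.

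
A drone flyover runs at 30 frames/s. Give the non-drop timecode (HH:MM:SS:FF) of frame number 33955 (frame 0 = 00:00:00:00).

00:18:51:25

33955 ÷ 30 = 1131 full seconds, remainder 25 frames.
1131 s = 0 h 18 min 51 s.
Timecode: 00:18:51:25.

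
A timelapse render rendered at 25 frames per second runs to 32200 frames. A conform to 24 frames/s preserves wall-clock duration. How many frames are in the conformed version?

Target frames = source frames × (target rate / source rate) = 32200 × (24)/(25) = 32200 × 24/25 = 30912.

30912 frames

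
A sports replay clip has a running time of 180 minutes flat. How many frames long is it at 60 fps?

648000 frames

180 min = 10800 s.
Frames = 10800 × 60 = 648000.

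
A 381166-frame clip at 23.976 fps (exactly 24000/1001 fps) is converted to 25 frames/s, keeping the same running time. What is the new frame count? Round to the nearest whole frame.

Frames at target rate = 381166 × (25) / (24000/1001) = 190773583/480 ≈ 397444.965.
Nearest whole frame: 397445.

397445 frames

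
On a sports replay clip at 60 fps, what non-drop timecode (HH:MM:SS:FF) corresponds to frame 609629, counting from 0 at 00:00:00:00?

02:49:20:29

609629 ÷ 60 = 10160 full seconds, remainder 29 frames.
10160 s = 2 h 49 min 20 s.
Timecode: 02:49:20:29.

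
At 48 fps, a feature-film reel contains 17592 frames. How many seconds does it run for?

366.5 seconds

Running time = 17592 / (48) = 366.5 s.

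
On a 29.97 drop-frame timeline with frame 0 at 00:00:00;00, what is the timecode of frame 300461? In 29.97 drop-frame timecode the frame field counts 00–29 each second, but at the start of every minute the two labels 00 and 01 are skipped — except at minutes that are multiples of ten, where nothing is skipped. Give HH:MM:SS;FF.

Each 10-minute DF block holds 10 × 60 × 30 − 9 × 2 = 17982 frames. 300461 ÷ 17982 → 16 full blocks, remainder 12749.
Within the partial block the first minute is 1800 frames and each further minute 1798, so 7 further minute boundaries passed. Total skipped labels = 18 × 16 + 2 × 7 = 302.
Non-drop label index = 300461 + 302 = 300763; at 30 labels/s that is 02:47:05:13, i.e. DF 02:47:05;13.

02:47:05;13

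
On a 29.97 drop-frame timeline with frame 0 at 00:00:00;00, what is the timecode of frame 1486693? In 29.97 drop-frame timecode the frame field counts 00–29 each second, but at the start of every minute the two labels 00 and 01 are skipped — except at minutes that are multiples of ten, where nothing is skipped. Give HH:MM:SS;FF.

13:46:46;01

Each 10-minute DF block holds 10 × 60 × 30 − 9 × 2 = 17982 frames. 1486693 ÷ 17982 → 82 full blocks, remainder 12169.
Within the partial block the first minute is 1800 frames and each further minute 1798, so 6 further minute boundaries passed. Total skipped labels = 18 × 82 + 2 × 6 = 1488.
Non-drop label index = 1486693 + 1488 = 1488181; at 30 labels/s that is 13:46:46:01, i.e. DF 13:46:46;01.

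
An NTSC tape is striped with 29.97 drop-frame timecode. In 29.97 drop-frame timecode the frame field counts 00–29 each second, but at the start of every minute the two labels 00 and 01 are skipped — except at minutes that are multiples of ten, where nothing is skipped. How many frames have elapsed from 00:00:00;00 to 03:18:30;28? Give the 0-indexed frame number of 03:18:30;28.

356970

As if non-drop at 30 labels/s: (3 × 3600 + 18 × 60 + 30) × 30 + 28 = 357328.
Minute boundaries passed: 198; those not divisible by 10: 198 − 19 = 179; dropped labels = 2 × 179 = 358.
Actual frame index = 357328 − 358 = 356970.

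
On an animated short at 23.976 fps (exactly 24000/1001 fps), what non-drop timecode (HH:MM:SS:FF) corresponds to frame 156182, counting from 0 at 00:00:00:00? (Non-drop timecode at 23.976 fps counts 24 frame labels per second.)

156182 ÷ 24 = 6507 full seconds, remainder 14 frames.
6507 s = 1 h 48 min 27 s.
Timecode: 01:48:27:14.

01:48:27:14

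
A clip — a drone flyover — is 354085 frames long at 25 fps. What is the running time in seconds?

14163.4 seconds

Running time = 354085 / (25) = 14163.4 s.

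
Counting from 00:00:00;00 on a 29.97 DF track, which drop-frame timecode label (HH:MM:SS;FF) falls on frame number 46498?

00:25:51;14

Ten DF minutes hold 17982 frames, so frame 46498 lies in block 2 (frames 35964–53945) with 10534 frames into that block.
The block's first minute is 1800 frames and the rest 1798 each; 10534 frames reaches minute 5, so 2 × 18 + 5 × 2 = 46 labels have been skipped so far.
Adding those back, label number 46498 + 46 = 46544 at 30 labels/s is 1551 s + 14 f = 0 h 25 min 51 s frame 14, i.e. 00:25:51;14.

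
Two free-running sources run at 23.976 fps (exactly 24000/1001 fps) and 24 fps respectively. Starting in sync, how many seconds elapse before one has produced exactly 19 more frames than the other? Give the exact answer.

19019/24 seconds

The gap grows by |24 − 24000/1001| = 24/1001 frames per second.
Time for a 19-frame gap: 19 ÷ (24/1001) = 19019/24 s.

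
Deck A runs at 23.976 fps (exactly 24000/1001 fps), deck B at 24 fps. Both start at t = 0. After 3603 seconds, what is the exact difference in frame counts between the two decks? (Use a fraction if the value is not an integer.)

86472/1001 frames

A emits 24000/1001 × 3603 = 86472000/1001 frames; B emits 24 × 3603 = 86472.
Difference = 86472/1001 frames (≈ 86.3856); B is ahead of A.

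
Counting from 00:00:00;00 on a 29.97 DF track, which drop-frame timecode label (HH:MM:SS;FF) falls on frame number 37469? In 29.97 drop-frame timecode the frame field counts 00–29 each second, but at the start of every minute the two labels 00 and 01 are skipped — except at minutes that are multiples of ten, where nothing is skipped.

Each 10-minute DF block holds 10 × 60 × 30 − 9 × 2 = 17982 frames. 37469 ÷ 17982 → 2 full blocks, remainder 1505.
Within the partial block the first minute is 1800 frames and each further minute 1798, so 0 further minute boundaries passed. Total skipped labels = 18 × 2 + 2 × 0 = 36.
Non-drop label index = 37469 + 36 = 37505; at 30 labels/s that is 00:20:50:05, i.e. DF 00:20:50;05.

00:20:50;05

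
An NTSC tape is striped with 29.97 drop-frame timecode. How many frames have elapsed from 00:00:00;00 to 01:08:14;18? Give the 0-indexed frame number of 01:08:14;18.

122714

Complete 10-minute blocks: 6, each 17982 frames → 107892.
Remaining 8 whole minutes in the current block: 1800 + 7 × 1798 = 14386 frames.
Within the current minute: 14 × 30 + 18 − 2 = 436 (labels ;00/;01 skipped at this minute). Total = 107892 + 14386 + 436 = 122714.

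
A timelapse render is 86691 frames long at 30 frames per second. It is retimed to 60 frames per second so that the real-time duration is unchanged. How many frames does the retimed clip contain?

Frames at target rate = 86691 × (60) / (30) = 173382.

173382 frames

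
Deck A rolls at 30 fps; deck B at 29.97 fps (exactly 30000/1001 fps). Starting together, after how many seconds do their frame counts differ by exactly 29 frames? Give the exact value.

29029/30 seconds

The gap grows by |30000/1001 − 30| = 30/1001 frames per second.
Time for a 29-frame gap: 29 ÷ (30/1001) = 29029/30 s.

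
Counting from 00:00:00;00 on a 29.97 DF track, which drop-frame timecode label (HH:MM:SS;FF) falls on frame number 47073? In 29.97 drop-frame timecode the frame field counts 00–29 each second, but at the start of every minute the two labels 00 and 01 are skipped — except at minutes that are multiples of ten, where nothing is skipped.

Each 10-minute DF block holds 10 × 60 × 30 − 9 × 2 = 17982 frames. 47073 ÷ 17982 → 2 full blocks, remainder 11109.
Within the partial block the first minute is 1800 frames and each further minute 1798, so 6 further minute boundaries passed. Total skipped labels = 18 × 2 + 2 × 6 = 48.
Non-drop label index = 47073 + 48 = 47121; at 30 labels/s that is 00:26:10:21, i.e. DF 00:26:10;21.

00:26:10;21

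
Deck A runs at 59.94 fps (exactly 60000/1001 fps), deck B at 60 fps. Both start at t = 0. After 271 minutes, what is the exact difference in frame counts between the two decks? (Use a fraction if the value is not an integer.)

271 min = 16260 s.
A emits 60000/1001 × 16260 = 975600000/1001 frames; B emits 60 × 16260 = 975600.
Difference = 975600/1001 frames (≈ 974.6254); B is ahead of A.

975600/1001 frames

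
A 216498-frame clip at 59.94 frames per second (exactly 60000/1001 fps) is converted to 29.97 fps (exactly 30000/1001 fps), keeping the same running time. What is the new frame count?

Target frames = source frames × (target rate / source rate) = 216498 × (30000/1001)/(60000/1001) = 216498 × 1/2 = 108249.

108249 frames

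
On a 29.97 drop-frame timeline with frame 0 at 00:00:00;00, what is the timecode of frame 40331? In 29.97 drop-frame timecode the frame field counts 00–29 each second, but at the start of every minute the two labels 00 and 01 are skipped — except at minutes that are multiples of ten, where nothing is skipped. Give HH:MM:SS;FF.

00:22:25;21

Each 10-minute DF block holds 10 × 60 × 30 − 9 × 2 = 17982 frames. 40331 ÷ 17982 → 2 full blocks, remainder 4367.
Within the partial block the first minute is 1800 frames and each further minute 1798, so 2 further minute boundaries passed. Total skipped labels = 18 × 2 + 2 × 2 = 40.
Non-drop label index = 40331 + 40 = 40371; at 30 labels/s that is 00:22:25:21, i.e. DF 00:22:25;21.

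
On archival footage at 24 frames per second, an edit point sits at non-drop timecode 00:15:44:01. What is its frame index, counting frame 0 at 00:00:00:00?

frame 22657

Total seconds to the label: (0 × 3600 + 15 × 60 + 44) = 944.
Frame index = 944 × 24 + 1 = 22657.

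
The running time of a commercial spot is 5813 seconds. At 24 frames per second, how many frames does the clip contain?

139512 frames

Frames = 5813 × 24 = 139512.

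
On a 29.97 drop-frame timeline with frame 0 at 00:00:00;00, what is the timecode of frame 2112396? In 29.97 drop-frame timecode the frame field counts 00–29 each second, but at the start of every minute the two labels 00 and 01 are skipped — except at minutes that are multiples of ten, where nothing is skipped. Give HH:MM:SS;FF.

19:34:43;20

Each 10-minute DF block holds 10 × 60 × 30 − 9 × 2 = 17982 frames. 2112396 ÷ 17982 → 117 full blocks, remainder 8502.
Within the partial block the first minute is 1800 frames and each further minute 1798, so 4 further minute boundaries passed. Total skipped labels = 18 × 117 + 2 × 4 = 2114.
Non-drop label index = 2112396 + 2114 = 2114510; at 30 labels/s that is 19:34:43:20, i.e. DF 19:34:43;20.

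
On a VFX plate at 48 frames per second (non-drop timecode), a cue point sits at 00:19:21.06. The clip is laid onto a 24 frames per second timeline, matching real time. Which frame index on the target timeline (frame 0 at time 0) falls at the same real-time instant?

frame 27867

Source frame index: (0×3600 + 19×60 + 21) × 48 + 6 = 55734.
Real time: 55734 / (48) = 9289/8 s.
Target frame: (9289/8) × (24) = 27867.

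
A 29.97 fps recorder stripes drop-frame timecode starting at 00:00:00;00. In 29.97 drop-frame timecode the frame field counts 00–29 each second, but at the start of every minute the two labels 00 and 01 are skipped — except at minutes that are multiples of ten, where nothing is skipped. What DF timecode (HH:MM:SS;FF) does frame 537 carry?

00:00:17;27

Ten DF minutes hold 17982 frames, so frame 537 lies in block 0 (frames 0–17981) with 537 frames into that block.
The block's first minute is 1800 frames and the rest 1798 each; 537 frames reaches minute 0, so 0 × 18 + 0 × 2 = 0 labels have been skipped so far.
Adding those back, label number 537 + 0 = 537 at 30 labels/s is 17 s + 27 f = 0 h 0 min 17 s frame 27, i.e. 00:00:17;27.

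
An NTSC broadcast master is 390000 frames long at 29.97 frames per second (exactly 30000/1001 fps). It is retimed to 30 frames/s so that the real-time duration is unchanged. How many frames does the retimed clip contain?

390390 frames

Target frames = source frames × (target rate / source rate) = 390000 × (30)/(30000/1001) = 390000 × 1001/1000 = 390390.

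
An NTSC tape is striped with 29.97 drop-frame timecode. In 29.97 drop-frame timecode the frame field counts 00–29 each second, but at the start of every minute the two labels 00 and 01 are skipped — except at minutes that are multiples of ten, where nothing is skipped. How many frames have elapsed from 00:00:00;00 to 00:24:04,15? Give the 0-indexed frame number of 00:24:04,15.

43291

Complete 10-minute blocks: 2, each 17982 frames → 35964.
Remaining 4 whole minutes in the current block: 1800 + 3 × 1798 = 7194 frames.
Within the current minute: 4 × 30 + 15 − 2 = 133 (labels ;00/;01 skipped at this minute). Total = 35964 + 7194 + 133 = 43291.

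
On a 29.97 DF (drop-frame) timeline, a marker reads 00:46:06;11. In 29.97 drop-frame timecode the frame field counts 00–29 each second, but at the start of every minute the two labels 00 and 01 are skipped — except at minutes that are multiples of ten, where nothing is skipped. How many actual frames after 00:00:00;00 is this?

82907

Complete 10-minute blocks: 4, each 17982 frames → 71928.
Remaining 6 whole minutes in the current block: 1800 + 5 × 1798 = 10790 frames.
Within the current minute: 6 × 30 + 11 − 2 = 189 (labels ;00/;01 skipped at this minute). Total = 71928 + 10790 + 189 = 82907.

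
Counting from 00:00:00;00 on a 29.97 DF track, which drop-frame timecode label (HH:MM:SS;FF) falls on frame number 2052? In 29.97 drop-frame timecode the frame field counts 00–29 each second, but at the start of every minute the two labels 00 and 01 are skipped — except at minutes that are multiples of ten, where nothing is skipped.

00:01:08;14

Each 10-minute DF block holds 10 × 60 × 30 − 9 × 2 = 17982 frames. 2052 ÷ 17982 → 0 full blocks, remainder 2052.
Within the partial block the first minute is 1800 frames and each further minute 1798, so 1 further minute boundary passed. Total skipped labels = 18 × 0 + 2 × 1 = 2.
Non-drop label index = 2052 + 2 = 2054; at 30 labels/s that is 00:01:08:14, i.e. DF 00:01:08;14.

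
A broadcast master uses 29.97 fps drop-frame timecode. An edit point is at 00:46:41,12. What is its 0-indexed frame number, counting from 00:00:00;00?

Complete 10-minute blocks: 4, each 17982 frames → 71928.
Remaining 6 whole minutes in the current block: 1800 + 5 × 1798 = 10790 frames.
Within the current minute: 41 × 30 + 12 − 2 = 1240 (labels ;00/;01 skipped at this minute). Total = 71928 + 10790 + 1240 = 83958.

83958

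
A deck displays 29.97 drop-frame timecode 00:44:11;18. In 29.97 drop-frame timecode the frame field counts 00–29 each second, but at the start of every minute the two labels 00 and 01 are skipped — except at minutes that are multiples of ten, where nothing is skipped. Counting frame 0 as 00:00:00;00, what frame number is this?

79468

As if non-drop at 30 labels/s: (0 × 3600 + 44 × 60 + 11) × 30 + 18 = 79548.
Minute boundaries passed: 44; those not divisible by 10: 44 − 4 = 40; dropped labels = 2 × 40 = 80.
Actual frame index = 79548 − 80 = 79468.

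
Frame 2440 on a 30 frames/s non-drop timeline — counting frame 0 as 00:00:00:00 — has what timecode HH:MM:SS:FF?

2440 ÷ 30 = 81 full seconds, remainder 10 frames.
81 s = 0 h 1 min 21 s.
Timecode: 00:01:21:10.

00:01:21:10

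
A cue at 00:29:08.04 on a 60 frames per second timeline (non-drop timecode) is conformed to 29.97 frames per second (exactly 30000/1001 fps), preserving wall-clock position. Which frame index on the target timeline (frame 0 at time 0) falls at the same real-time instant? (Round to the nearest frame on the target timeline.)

Source frame index: (0×3600 + 29×60 + 8) × 60 + 4 = 104884.
Real time: 104884 / (60) = 26221/15 s.
Target frame: (26221/15) × (30000/1001) = 4034000/77 ≈ 52389.610 → 52390.

frame 52390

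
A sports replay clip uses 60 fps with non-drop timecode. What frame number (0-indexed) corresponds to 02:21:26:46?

Total seconds to the label: (2 × 3600 + 21 × 60 + 26) = 8486.
Frame index = 8486 × 60 + 46 = 509206.

509206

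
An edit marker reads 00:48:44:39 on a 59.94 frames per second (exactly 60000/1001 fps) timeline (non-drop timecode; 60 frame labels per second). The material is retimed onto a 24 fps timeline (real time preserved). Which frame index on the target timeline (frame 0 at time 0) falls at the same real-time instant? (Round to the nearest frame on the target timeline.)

Source frame index: (0×3600 + 48×60 + 44) × 60 + 39 = 175479.
Real time: 175479 / (60000/1001) = 58551493/20000 s.
Target frame: (58551493/20000) × (24) = 175654479/2500 ≈ 70261.792 → 70262.

frame 70262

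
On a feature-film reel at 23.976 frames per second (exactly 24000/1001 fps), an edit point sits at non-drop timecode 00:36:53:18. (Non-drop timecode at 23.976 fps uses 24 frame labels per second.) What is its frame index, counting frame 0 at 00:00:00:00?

Total seconds to the label: (0 × 3600 + 36 × 60 + 53) = 2213.
Frame index = 2213 × 24 + 18 = 53130.

53130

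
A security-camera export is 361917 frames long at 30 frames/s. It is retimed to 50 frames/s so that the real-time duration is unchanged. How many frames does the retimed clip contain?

603195 frames

Target frames = source frames × (target rate / source rate) = 361917 × (50)/(30) = 361917 × 5/3 = 603195.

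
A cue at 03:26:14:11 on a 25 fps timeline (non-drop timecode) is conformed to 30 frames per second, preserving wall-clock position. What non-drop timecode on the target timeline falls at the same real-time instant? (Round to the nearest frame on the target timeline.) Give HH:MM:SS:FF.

Source frame index: (3×3600 + 26×60 + 14) × 25 + 11 = 309361.
Real time: 309361 / (25) = 309361/25 s.
Target frame: (309361/25) × (30) = 1856166/5 ≈ 371233.200 → 371233.
At 30 labels/s: frame 371233 → 03:26:14:13.

03:26:14:13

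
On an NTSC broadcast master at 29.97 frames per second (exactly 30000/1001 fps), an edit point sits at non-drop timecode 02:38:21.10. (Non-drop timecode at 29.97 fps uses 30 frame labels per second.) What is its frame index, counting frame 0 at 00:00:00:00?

Total seconds to the label: (2 × 3600 + 38 × 60 + 21) = 9501.
Frame index = 9501 × 30 + 10 = 285040.

frame 285040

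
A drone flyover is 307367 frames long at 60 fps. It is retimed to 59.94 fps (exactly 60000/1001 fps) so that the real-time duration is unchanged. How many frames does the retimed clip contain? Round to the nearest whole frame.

307060 frames

Frames at target rate = 307367 × (60000/1001) / (60) = 307367000/1001 ≈ 307059.940.
Nearest whole frame: 307060.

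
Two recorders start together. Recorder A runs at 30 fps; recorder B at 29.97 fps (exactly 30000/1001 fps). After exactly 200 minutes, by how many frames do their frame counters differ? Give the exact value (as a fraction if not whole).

360000/1001 frames

200 min = 12000 s.
A emits 30 × 12000 = 360000 frames; B emits 30000/1001 × 12000 = 360000000/1001.
Difference = 360000/1001 frames (≈ 359.6404); B is behind A.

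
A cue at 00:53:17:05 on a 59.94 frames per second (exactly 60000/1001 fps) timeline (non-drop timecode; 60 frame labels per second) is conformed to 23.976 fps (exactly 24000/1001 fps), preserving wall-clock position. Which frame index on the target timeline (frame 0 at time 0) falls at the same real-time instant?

Source frame index: (0×3600 + 53×60 + 17) × 60 + 5 = 191825.
Real time: 191825 / (60000/1001) = 7680673/2400 s.
Target frame: (7680673/2400) × (24000/1001) = 76730.

frame 76730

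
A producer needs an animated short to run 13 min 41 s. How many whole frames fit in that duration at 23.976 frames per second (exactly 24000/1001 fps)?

19684 frames

13 min 41 s = 821 s.
Frames = 821 × 24000/1001 = 19704000/1001 ≈ 19684.3157.
Complete frames: 19684.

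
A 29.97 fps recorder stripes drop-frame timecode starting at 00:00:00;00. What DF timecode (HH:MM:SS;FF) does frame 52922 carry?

00:29:25;26

Ten DF minutes hold 17982 frames, so frame 52922 lies in block 2 (frames 35964–53945) with 16958 frames into that block.
The block's first minute is 1800 frames and the rest 1798 each; 16958 frames reaches minute 9, so 2 × 18 + 9 × 2 = 54 labels have been skipped so far.
Adding those back, label number 52922 + 54 = 52976 at 30 labels/s is 1765 s + 26 f = 0 h 29 min 25 s frame 26, i.e. 00:29:25;26.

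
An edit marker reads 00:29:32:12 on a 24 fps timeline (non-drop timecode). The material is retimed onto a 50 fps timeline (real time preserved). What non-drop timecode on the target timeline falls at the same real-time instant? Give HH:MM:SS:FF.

00:29:32:25

Source frame index: (0×3600 + 29×60 + 32) × 24 + 12 = 42540.
Real time: 42540 / (24) = 3545/2 s.
Target frame: (3545/2) × (50) = 88625.
At 50 labels/s: frame 88625 → 00:29:32:25.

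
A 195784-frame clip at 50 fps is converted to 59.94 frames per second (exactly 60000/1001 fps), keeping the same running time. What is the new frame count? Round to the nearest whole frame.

Frames at target rate = 195784 × (60000/1001) / (50) = 234940800/1001 ≈ 234706.094.
Nearest whole frame: 234706.

234706 frames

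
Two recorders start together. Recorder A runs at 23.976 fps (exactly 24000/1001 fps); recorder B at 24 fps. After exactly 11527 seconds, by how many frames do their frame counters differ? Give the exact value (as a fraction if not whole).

276648/1001 frames

A emits 24000/1001 × 11527 = 276648000/1001 frames; B emits 24 × 11527 = 276648.
Difference = 276648/1001 frames (≈ 276.3716); B is ahead of A.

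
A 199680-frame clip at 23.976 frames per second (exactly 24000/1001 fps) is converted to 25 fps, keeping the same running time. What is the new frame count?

208208 frames

Target frames = source frames × (target rate / source rate) = 199680 × (25)/(24000/1001) = 199680 × 1001/960 = 208208.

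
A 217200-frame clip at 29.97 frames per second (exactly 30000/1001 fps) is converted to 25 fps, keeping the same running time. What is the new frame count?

Target frames = source frames × (target rate / source rate) = 217200 × (25)/(30000/1001) = 217200 × 1001/1200 = 181181.

181181 frames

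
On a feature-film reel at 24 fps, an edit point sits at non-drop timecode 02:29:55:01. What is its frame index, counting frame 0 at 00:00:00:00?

frame 215881

Total seconds to the label: (2 × 3600 + 29 × 60 + 55) = 8995.
Frame index = 8995 × 24 + 1 = 215881.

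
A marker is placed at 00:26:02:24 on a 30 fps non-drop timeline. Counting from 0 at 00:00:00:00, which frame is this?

46884

Total seconds to the label: (0 × 3600 + 26 × 60 + 2) = 1562.
Frame index = 1562 × 30 + 24 = 46884.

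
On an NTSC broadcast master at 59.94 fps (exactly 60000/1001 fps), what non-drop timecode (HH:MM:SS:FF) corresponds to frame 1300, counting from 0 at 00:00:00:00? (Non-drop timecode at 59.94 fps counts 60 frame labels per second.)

00:00:21:40

1300 ÷ 60 = 21 full seconds, remainder 40 frames.
21 s = 0 h 0 min 21 s.
Timecode: 00:00:21:40.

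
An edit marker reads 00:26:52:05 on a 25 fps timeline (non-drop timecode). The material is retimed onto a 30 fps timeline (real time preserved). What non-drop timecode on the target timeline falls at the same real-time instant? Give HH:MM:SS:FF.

Source frame index: (0×3600 + 26×60 + 52) × 25 + 5 = 40305.
Real time: 40305 / (25) = 8061/5 s.
Target frame: (8061/5) × (30) = 48366.
At 30 labels/s: frame 48366 → 00:26:52:06.

00:26:52:06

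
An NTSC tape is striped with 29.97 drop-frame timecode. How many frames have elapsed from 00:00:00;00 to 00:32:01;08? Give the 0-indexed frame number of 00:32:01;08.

Complete 10-minute blocks: 3, each 17982 frames → 53946.
Remaining 2 whole minutes in the current block: 1800 + 1 × 1798 = 3598 frames.
Within the current minute: 1 × 30 + 8 − 2 = 36 (labels ;00/;01 skipped at this minute). Total = 53946 + 3598 + 36 = 57580.

57580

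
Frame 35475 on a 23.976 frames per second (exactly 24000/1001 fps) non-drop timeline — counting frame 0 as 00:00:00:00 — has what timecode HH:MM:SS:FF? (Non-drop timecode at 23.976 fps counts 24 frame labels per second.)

35475 ÷ 24 = 1478 full seconds, remainder 3 frames.
1478 s = 0 h 24 min 38 s.
Timecode: 00:24:38:03.

00:24:38:03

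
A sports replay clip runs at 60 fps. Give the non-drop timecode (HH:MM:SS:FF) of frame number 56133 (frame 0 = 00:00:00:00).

56133 ÷ 60 = 935 full seconds, remainder 33 frames.
935 s = 0 h 15 min 35 s.
Timecode: 00:15:35:33.

00:15:35:33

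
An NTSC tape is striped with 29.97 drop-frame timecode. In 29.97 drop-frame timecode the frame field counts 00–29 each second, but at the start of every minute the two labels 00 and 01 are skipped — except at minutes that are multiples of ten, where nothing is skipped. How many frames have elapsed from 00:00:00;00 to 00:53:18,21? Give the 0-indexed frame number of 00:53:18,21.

95865

Complete 10-minute blocks: 5, each 17982 frames → 89910.
Remaining 3 whole minutes in the current block: 1800 + 2 × 1798 = 5396 frames.
Within the current minute: 18 × 30 + 21 − 2 = 559 (labels ;00/;01 skipped at this minute). Total = 89910 + 5396 + 559 = 95865.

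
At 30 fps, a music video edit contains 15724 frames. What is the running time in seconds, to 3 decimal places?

524.133 seconds

Running time = 15724 × 1/30 = 7862/15 s ≈ 524.133 s.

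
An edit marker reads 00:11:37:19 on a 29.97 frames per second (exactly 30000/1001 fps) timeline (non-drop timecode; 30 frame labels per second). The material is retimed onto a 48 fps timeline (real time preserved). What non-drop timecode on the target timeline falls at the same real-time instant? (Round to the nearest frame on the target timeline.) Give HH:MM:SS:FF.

00:11:38:16

Source frame index: (0×3600 + 11×60 + 37) × 30 + 19 = 20929.
Real time: 20929 / (30000/1001) = 20949929/30000 s.
Target frame: (20949929/30000) × (48) = 20949929/625 ≈ 33519.886 → 33520.
At 48 labels/s: frame 33520 → 00:11:38:16.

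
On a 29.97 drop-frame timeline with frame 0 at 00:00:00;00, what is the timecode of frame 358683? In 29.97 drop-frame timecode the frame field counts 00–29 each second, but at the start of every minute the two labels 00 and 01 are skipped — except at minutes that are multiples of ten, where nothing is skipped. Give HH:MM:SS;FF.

03:19:28;03

Each 10-minute DF block holds 10 × 60 × 30 − 9 × 2 = 17982 frames. 358683 ÷ 17982 → 19 full blocks, remainder 17025.
Within the partial block the first minute is 1800 frames and each further minute 1798, so 9 further minute boundaries passed. Total skipped labels = 18 × 19 + 2 × 9 = 360.
Non-drop label index = 358683 + 360 = 359043; at 30 labels/s that is 03:19:28:03, i.e. DF 03:19:28;03.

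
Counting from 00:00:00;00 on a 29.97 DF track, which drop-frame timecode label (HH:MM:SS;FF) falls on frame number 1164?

00:00:38;24

Ten DF minutes hold 17982 frames, so frame 1164 lies in block 0 (frames 0–17981) with 1164 frames into that block.
The block's first minute is 1800 frames and the rest 1798 each; 1164 frames reaches minute 0, so 0 × 18 + 0 × 2 = 0 labels have been skipped so far.
Adding those back, label number 1164 + 0 = 1164 at 30 labels/s is 38 s + 24 f = 0 h 0 min 38 s frame 24, i.e. 00:00:38;24.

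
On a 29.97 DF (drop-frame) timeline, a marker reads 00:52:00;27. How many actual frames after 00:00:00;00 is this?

Complete 10-minute blocks: 5, each 17982 frames → 89910.
Remaining 2 whole minutes in the current block: 1800 + 1 × 1798 = 3598 frames.
Within the current minute: 0 × 30 + 27 − 2 = 25 (labels ;00/;01 skipped at this minute). Total = 89910 + 3598 + 25 = 93533.

93533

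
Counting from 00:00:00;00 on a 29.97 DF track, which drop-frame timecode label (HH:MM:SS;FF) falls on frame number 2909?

00:01:37;01

Each 10-minute DF block holds 10 × 60 × 30 − 9 × 2 = 17982 frames. 2909 ÷ 17982 → 0 full blocks, remainder 2909.
Within the partial block the first minute is 1800 frames and each further minute 1798, so 1 further minute boundary passed. Total skipped labels = 18 × 0 + 2 × 1 = 2.
Non-drop label index = 2909 + 2 = 2911; at 30 labels/s that is 00:01:37:01, i.e. DF 00:01:37;01.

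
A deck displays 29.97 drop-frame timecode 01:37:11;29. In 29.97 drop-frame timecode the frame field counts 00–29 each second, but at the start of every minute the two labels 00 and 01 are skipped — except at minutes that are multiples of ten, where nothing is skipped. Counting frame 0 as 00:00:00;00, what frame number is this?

174783

Complete 10-minute blocks: 9, each 17982 frames → 161838.
Remaining 7 whole minutes in the current block: 1800 + 6 × 1798 = 12588 frames.
Within the current minute: 11 × 30 + 29 − 2 = 357 (labels ;00/;01 skipped at this minute). Total = 161838 + 12588 + 357 = 174783.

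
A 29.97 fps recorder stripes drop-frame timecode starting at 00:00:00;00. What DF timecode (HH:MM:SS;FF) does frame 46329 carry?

00:25:45;25

Ten DF minutes hold 17982 frames, so frame 46329 lies in block 2 (frames 35964–53945) with 10365 frames into that block.
The block's first minute is 1800 frames and the rest 1798 each; 10365 frames reaches minute 5, so 2 × 18 + 5 × 2 = 46 labels have been skipped so far.
Adding those back, label number 46329 + 46 = 46375 at 30 labels/s is 1545 s + 25 f = 0 h 25 min 45 s frame 25, i.e. 00:25:45;25.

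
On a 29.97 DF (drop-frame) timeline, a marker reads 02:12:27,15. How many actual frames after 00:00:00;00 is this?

238187

As if non-drop at 30 labels/s: (2 × 3600 + 12 × 60 + 27) × 30 + 15 = 238425.
Minute boundaries passed: 132; those not divisible by 10: 132 − 13 = 119; dropped labels = 2 × 119 = 238.
Actual frame index = 238425 − 238 = 238187.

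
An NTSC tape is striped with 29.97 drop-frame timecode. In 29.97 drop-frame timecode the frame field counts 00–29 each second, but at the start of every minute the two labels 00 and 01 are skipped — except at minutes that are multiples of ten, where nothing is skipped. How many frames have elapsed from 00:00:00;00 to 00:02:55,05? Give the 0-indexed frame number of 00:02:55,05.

5251

Complete 10-minute blocks: 0, each 17982 frames → 0.
Remaining 2 whole minutes in the current block: 1800 + 1 × 1798 = 3598 frames.
Within the current minute: 55 × 30 + 5 − 2 = 1653 (labels ;00/;01 skipped at this minute). Total = 0 + 3598 + 1653 = 5251.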